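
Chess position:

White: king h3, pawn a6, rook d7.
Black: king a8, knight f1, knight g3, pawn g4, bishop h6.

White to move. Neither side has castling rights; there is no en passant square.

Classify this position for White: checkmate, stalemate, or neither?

neither

White to move; white king on h3.
In check: yes, from the black pawn on g4.
Legal moves for White: Kh4, Kxg4, Kg2.
White is in check but has 3 legal moves → neither.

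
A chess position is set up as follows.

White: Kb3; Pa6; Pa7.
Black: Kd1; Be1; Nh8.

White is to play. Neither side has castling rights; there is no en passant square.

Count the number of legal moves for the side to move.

White to move; king on b3.
In check: no.
Legal moves: Kc4, Ka4, Ka3, Kb2, Ka2, a8=Q, a8=R, a8=B, a8=N.
Count: 9.

9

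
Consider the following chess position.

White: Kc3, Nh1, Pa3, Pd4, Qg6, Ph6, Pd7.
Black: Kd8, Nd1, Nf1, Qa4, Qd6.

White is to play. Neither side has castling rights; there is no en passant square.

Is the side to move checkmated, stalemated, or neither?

White to move; white king on c3.
In check: yes, from the black knight on d1.
King squares — b2: attacked by Nd1; c2: attacked by Qa4; d2: attacked by Nf1; b3: attacked by Qa4; d3: available; b4: attacked by Qa4; c4: attacked by Qa4; d4: own pawn.
Legal moves for White: Kd3.
White is in check but has 1 legal move → neither.

neither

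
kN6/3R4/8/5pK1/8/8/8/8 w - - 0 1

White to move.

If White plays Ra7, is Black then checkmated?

After Ra7: black king on a8; in check: yes, from the white rook on a7.
Black has 2 legal replies: Kxb8, Kxa7.
In check but a legal move exists → not checkmate.

no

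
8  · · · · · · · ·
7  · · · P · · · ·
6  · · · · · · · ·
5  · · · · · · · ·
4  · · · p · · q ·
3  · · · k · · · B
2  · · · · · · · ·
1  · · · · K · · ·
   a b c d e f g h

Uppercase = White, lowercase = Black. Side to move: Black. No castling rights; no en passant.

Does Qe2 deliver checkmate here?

yes

After Qe2: white king on e1; in check: yes, from the black queen on e2.
King squares — d1: attacked by Qe2; f1: attacked by Qe2; d2: attacked by Qe2; e2: attacked by Kd3; f2: attacked by Qe2.
White has no legal moves → checkmate.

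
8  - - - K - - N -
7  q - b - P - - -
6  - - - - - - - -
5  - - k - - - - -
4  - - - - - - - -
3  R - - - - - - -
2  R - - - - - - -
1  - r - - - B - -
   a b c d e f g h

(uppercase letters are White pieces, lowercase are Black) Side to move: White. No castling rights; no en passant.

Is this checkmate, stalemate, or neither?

neither

White to move; white king on d8.
In check: yes, from the black bishop on c7.
King squares — c7: attacked by Qa7; d7: available; e7: own pawn; c8: available; e8: available.
Legal moves for White: Ke8, Kc8, Kd7.
White is in check but has 3 legal moves → neither.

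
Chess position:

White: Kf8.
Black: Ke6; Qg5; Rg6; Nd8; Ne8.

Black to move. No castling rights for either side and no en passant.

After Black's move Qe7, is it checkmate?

yes

After Qe7: white king on f8; in check: yes, from the black queen on e7.
King squares — e7: attacked by Ke6; f7: attacked by Ke6; g7: attacked by Rg6; e8: attacked by Qe7; g8: attacked by Rg6.
White has no legal moves → checkmate.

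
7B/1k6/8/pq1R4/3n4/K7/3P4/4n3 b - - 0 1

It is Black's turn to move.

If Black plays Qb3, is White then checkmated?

After Qb3: white king on a3; in check: yes, from the black queen on b3.
King squares — a2: attacked by Qb3; b2: attacked by Qb3; b3: attacked by Nd4; a4: attacked by Qb3; b4: attacked by Qb3.
White has no legal moves → checkmate.

yes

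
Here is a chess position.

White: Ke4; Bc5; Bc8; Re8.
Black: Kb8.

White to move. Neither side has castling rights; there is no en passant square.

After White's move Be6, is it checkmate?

no

After Be6: black king on b8; in check: yes, from the white rook on e8.
Black has 2 legal replies: Kc7, Kb7.
In check but a legal move exists → not checkmate.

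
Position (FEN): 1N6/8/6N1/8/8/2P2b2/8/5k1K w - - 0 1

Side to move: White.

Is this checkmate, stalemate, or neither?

White to move; white king on h1.
In check: yes, from the black bishop on f3.
Legal moves for White: Kh2.
White is in check but has 1 legal move → neither.

neither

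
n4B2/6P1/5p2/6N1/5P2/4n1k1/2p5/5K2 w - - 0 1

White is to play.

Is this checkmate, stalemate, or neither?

White to move; white king on f1.
In check: yes, from the black knight on e3.
King squares — e1: available; g1: available; e2: available; f2: attacked by Kg3; g2: attacked by Ne3.
Legal moves for White: Ke2, Kg1, Ke1.
White is in check but has 3 legal moves → neither.

neither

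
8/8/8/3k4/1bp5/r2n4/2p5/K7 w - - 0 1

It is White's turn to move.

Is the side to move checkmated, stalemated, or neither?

checkmate

White to move; white king on a1.
In check: yes, from the black rook on a3.
King squares — b1: attacked by Pc2; a2: attacked by Ra3; b2: attacked by Nd3.
Legal moves for White: none.
In check with no legal moves → checkmate.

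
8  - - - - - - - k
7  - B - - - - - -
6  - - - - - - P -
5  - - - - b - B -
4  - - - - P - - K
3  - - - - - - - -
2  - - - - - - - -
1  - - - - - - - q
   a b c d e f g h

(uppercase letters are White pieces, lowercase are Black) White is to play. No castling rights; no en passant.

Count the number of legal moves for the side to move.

White to move; king on h4.
In check: yes, from the black queen on h1.
Legal moves: Kg4.
Count: 1.

1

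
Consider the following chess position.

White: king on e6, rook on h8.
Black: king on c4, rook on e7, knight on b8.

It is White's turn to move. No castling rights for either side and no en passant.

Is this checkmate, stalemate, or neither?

neither

White to move; white king on e6.
In check: yes, from the black rook on e7.
King squares — d5: attacked by Kc4; e5: attacked by Re7; f5: available; d6: available; f6: available; d7: attacked by Re7; e7: available; f7: attacked by Re7.
Legal moves for White: Kxe7, Kf6, Kd6, Kf5.
White is in check but has 4 legal moves → neither.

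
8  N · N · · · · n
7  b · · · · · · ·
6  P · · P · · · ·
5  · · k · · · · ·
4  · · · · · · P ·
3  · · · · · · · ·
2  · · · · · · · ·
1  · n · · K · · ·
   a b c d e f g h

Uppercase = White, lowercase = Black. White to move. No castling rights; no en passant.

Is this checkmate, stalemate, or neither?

White to move; white king on e1.
In check: no.
Legal moves for White: Ne7, Nxa7, Ncb6, Nc7, Nab6, Kf2, Ke2, Kf1, Kd1, d7, g5.
White has 11 legal moves and is not in check → neither.

neither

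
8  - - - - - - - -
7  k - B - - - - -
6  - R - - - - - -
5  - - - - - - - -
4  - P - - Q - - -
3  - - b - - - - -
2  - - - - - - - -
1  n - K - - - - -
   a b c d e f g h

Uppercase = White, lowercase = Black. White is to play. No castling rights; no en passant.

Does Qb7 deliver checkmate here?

yes

After Qb7: black king on a7; in check: yes, from the white queen on b7.
King squares — a6: attacked by Rb6; b6: attacked by Qb7; b7: attacked by Rb6; a8: attacked by Qb7; b8: attacked by Qb7.
Black has no legal moves → checkmate.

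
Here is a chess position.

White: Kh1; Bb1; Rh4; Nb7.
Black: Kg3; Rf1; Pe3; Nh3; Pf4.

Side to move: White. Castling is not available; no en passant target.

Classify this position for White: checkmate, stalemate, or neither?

checkmate

White to move; white king on h1.
In check: yes, from the black rook on f1.
King squares — g1: attacked by Rf1; g2: attacked by Kg3; h2: attacked by Kg3.
Legal moves for White: none.
In check with no legal moves → checkmate.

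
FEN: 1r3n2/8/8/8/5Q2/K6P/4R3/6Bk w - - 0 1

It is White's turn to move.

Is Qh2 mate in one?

After Qh2: black king on h1; in check: yes, from the white queen on h2.
King squares — g1: attacked by Qh2; g2: attacked by Re2; h2: attacked by Bg1.
Black has no legal moves → checkmate.

yes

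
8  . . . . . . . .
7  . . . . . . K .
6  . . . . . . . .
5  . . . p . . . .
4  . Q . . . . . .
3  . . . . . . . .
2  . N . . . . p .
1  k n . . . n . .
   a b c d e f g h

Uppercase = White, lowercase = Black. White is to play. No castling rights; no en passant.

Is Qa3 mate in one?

no

After Qa3: black king on a1; in check: yes, from the white queen on a3.
Black has 1 legal reply: Nxa3.
In check but a legal move exists → not checkmate.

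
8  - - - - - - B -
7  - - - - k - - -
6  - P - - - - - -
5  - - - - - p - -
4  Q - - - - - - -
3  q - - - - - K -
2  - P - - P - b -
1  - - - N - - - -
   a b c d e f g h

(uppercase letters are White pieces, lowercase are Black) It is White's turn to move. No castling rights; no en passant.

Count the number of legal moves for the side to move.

White to move; king on g3.
In check: yes, from the black queen on a3.
Legal moves: Kh4, Kf4, Kh2, Kxg2, Kf2, Bb3, Qb3, Qxa3+, Ne3, Nc3, bxa3, e3, b3.
Count: 13.

13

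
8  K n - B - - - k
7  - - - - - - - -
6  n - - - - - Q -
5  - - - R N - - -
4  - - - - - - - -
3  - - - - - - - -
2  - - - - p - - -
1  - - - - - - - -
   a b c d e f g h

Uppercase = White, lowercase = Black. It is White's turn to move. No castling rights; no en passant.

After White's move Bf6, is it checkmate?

yes

After Bf6: black king on h8; in check: yes, from the white bishop on f6.
King squares — g7: attacked by Bf6; h7: attacked by Qg6; g8: attacked by Qg6.
Black has no legal moves → checkmate.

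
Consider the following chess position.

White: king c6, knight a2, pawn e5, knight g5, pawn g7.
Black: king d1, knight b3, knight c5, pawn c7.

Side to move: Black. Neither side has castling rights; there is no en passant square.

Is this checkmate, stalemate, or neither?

neither

Black to move; black king on d1.
In check: no.
Legal moves for Black: Nd7, Nb7, Ne6, Na6, Ne4, Na4, Nd3, Na5+, Nd4+, Nd2, Nc1, Na1, Ke2, Kd2, Kc2, Ke1.
Black has 16 legal moves and is not in check → neither.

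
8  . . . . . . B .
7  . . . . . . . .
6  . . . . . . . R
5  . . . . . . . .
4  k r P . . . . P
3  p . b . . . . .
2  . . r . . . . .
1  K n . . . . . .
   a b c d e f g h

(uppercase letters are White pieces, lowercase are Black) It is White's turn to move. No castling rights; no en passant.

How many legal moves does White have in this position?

White to move; king on a1.
In check: yes, from the black bishop on c3.
Legal moves: none.
Count: 0.

0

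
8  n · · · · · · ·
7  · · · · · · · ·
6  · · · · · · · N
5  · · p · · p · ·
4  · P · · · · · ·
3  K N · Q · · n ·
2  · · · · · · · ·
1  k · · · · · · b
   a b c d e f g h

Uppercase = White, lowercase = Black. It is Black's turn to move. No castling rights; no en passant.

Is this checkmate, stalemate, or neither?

Black to move; black king on a1.
In check: yes, from the white knight on b3.
King squares — b1: attacked by Qd3; a2: attacked by Ka3; b2: attacked by Ka3.
Legal moves for Black: none.
In check with no legal moves → checkmate.

checkmate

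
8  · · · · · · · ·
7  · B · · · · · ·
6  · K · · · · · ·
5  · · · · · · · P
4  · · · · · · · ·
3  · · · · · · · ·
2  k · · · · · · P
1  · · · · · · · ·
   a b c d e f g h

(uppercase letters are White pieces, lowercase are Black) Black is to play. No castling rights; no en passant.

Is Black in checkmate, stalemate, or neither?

neither

Black to move; black king on a2.
In check: no.
Legal moves for Black: Kb3, Ka3, Kb2, Kb1, Ka1.
Black has 5 legal moves and is not in check → neither.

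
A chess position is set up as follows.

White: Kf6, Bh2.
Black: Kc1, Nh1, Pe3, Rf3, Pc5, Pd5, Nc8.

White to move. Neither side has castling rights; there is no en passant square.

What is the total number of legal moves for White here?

White to move; king on f6.
In check: yes, from the black rook on f3.
Legal moves: Kg7, Kg6, Ke6, Kg5, Ke5, Bf4.
Count: 6.

6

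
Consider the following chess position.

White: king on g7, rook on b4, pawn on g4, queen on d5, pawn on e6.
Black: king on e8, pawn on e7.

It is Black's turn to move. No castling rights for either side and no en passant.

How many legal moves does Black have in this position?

0

Black to move; king on e8.
In check: no.
Legal moves: none.
Count: 0.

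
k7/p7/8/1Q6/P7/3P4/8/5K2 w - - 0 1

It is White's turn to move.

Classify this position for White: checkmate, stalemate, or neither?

neither

White to move; white king on f1.
In check: no.
Legal moves for White include: Qe8+, Qb8+, Qd7, Qb7+, Qc6+, Qb6, Qa6, Qh5, Qg5, Qf5, Qe5, Qd5+, Qc5, Qa5, Qc4, Qb4, Qb3, Qb2, ... (list truncated; more exist).
White has legal moves and is not in check → neither.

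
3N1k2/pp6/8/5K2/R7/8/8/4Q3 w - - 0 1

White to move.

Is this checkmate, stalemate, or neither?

White to move; white king on f5.
In check: no.
Legal moves for White include: Nf7, Nxb7, Ne6+, Nc6, Kg6, Kf6, Ke6, Kg5, Ke5, Kg4, Kf4, Ke4, Rxa7, Ra6, Ra5, Rh4, Rg4, Rf4, ... (list truncated; more exist).
White has legal moves and is not in check → neither.

neither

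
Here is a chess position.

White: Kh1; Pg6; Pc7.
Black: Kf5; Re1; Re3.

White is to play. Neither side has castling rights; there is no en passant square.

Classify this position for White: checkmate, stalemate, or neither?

White to move; white king on h1.
In check: yes, from the black rook on e1.
Legal moves for White: Kh2, Kg2.
White is in check but has 2 legal moves → neither.

neither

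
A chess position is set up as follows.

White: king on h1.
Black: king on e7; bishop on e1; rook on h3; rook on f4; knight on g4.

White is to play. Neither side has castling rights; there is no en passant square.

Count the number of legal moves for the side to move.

White to move; king on h1.
In check: yes, from the black rook on h3.
Legal moves: Kg2, Kg1.
Count: 2.

2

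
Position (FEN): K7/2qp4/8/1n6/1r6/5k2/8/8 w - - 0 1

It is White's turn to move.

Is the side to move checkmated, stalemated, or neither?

stalemate

White to move; white king on a8.
In check: no.
King squares — a7: attacked by Nb5; b7: attacked by Qc7; b8: attacked by Qc7.
Legal moves for White: none.
Not in check and no legal moves → stalemate.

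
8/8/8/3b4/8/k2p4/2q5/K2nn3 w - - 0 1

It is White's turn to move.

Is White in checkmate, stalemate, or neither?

stalemate

White to move; white king on a1.
In check: no.
King squares — b1: attacked by Qc2; a2: attacked by Qc2; b2: attacked by Nd1.
Legal moves for White: none.
Not in check and no legal moves → stalemate.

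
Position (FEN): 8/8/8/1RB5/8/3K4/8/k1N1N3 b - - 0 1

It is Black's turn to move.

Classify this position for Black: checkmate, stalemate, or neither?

Black to move; black king on a1.
In check: no.
King squares — b1: attacked by Rb5; a2: attacked by Nc1; b2: attacked by Rb5.
Legal moves for Black: none.
Not in check and no legal moves → stalemate.

stalemate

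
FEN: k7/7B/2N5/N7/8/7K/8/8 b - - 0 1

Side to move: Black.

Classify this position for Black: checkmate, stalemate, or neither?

Black to move; black king on a8.
In check: no.
King squares — a7: attacked by Nc6; b7: attacked by Na5; b8: attacked by Nc6.
Legal moves for Black: none.
Not in check and no legal moves → stalemate.

stalemate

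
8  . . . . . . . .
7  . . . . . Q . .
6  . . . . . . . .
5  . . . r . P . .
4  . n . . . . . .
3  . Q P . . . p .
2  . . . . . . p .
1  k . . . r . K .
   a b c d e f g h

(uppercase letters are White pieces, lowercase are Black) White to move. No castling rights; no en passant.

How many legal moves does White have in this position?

White to move; king on g1.
In check: yes, from the black rook on e1.
Legal moves: Kxg2.
Count: 1.

1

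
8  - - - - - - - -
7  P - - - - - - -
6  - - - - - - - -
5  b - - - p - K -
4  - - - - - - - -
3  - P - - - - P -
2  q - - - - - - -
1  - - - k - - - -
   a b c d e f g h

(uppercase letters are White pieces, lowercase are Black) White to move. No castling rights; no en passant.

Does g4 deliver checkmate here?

After g4: black king on d1; in check: no.
Black is not in check, so this cannot be checkmate.

no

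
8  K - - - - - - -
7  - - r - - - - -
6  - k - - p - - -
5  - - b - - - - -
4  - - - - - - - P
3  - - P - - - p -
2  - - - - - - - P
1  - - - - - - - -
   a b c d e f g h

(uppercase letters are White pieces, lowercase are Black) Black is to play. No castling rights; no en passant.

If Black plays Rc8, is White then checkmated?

After Rc8: white king on a8; in check: yes, from the black rook on c8.
King squares — a7: attacked by Kb6; b7: attacked by Kb6; b8: attacked by Rc8.
White has no legal moves → checkmate.

yes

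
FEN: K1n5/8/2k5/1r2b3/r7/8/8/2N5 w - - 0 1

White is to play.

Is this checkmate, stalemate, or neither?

White to move; white king on a8.
In check: yes, from the black rook on a4.
King squares — a7: attacked by Ra4; b7: attacked by Rb5; b8: attacked by Rb5.
Legal moves for White: none.
In check with no legal moves → checkmate.

checkmate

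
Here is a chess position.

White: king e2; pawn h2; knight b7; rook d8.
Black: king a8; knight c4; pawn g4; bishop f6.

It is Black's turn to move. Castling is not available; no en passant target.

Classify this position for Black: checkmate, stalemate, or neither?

neither

Black to move; black king on a8.
In check: yes, from the white rook on d8.
Legal moves for Black: Kxb7, Ka7, Bxd8.
Black is in check but has 3 legal moves → neither.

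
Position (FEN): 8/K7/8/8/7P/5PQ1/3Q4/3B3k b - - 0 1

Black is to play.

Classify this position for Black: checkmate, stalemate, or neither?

stalemate

Black to move; black king on h1.
In check: no.
King squares — g1: attacked by Qg3; g2: attacked by Qd2; h2: attacked by Qd2.
Legal moves for Black: none.
Not in check and no legal moves → stalemate.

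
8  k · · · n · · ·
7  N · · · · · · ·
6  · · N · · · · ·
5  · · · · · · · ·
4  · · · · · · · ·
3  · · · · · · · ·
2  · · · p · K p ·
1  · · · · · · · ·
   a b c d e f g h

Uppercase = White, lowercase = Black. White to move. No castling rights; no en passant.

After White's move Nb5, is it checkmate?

no

After Nb5: black king on a8; in check: no.
Black is not in check, so this cannot be checkmate.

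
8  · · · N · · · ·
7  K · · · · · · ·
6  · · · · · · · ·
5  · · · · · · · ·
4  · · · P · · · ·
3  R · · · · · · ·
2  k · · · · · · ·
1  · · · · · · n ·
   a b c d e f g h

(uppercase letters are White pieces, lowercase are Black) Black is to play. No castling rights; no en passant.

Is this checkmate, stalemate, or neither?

Black to move; black king on a2.
In check: yes, from the white rook on a3.
Legal moves for Black: Kxa3, Kb2, Kb1.
Black is in check but has 3 legal moves → neither.

neither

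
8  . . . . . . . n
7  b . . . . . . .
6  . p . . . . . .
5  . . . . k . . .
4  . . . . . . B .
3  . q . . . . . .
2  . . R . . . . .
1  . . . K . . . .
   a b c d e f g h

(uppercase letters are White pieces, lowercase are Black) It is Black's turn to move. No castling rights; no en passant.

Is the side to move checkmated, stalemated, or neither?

neither

Black to move; black king on e5.
In check: no.
Legal moves for Black include: Nf7, Ng6, Bb8, Kf6, Kd6, Kd5, Kf4, Ke4, Kd4, Qg8, Qf7, Qe6, Qd5+, Qb5, Qc4, Qb4, Qa4, Qh3, ... (list truncated; more exist).
Black has legal moves and is not in check → neither.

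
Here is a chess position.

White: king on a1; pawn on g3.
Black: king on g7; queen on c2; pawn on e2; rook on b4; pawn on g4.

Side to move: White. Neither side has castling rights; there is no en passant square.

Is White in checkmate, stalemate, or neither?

White to move; white king on a1.
In check: no.
King squares — b1: attacked by Qc2; a2: attacked by Qc2; b2: attacked by Qc2.
Legal moves for White: none.
Not in check and no legal moves → stalemate.

stalemate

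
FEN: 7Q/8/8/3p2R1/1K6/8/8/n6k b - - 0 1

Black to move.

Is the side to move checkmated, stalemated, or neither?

checkmate

Black to move; black king on h1.
In check: yes, from the white queen on h8.
King squares — g1: attacked by Rg5; g2: attacked by Rg5; h2: attacked by Qh8.
Legal moves for Black: none.
In check with no legal moves → checkmate.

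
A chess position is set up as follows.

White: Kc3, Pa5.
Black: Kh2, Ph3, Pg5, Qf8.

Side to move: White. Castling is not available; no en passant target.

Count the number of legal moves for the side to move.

White to move; king on c3.
In check: no.
Legal moves: Kd4, Kc4, Kd3, Kb3, Kd2, Kc2, Kb2, a6.
Count: 8.

8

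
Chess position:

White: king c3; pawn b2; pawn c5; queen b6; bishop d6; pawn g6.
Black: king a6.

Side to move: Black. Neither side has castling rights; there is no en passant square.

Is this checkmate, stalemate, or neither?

Black to move; black king on a6.
In check: yes, from the white queen on b6.
King squares — a5: attacked by Qb6; b5: attacked by Qb6; b6: attacked by Pc5; a7: attacked by Qb6; b7: attacked by Qb6.
Legal moves for Black: none.
In check with no legal moves → checkmate.

checkmate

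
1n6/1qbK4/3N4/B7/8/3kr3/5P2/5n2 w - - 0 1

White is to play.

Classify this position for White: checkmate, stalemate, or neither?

White to move; white king on d7.
In check: yes, from the black knight on b8.
King squares — c6: attacked by Qb7; d6: own knight; e6: attacked by Re3; c7: attacked by Qb7; e7: attacked by Re3; c8: attacked by Qb7; d8: attacked by Bc7; e8: attacked by Re3.
Legal moves for White: none.
In check with no legal moves → checkmate.

checkmate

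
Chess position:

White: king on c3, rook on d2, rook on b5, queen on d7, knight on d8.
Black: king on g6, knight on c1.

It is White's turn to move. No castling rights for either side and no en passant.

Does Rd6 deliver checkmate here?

yes

After Rd6: black king on g6; in check: yes, from the white rook on d6.
King squares — f5: attacked by Rb5; g5: attacked by Rb5; h5: attacked by Rb5; f6: attacked by Rd6; h6: attacked by Rd6; f7: attacked by Qd7; g7: attacked by Qd7; h7: attacked by Qd7.
Black has no legal moves → checkmate.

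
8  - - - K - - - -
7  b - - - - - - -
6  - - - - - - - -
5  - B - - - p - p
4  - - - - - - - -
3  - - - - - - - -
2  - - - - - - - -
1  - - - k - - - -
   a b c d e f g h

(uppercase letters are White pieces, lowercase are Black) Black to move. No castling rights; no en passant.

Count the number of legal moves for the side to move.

Black to move; king on d1.
In check: no.
Legal moves: Bb8, Bb6+, Bc5, Bd4, Be3, Bf2, Bg1, Kd2, Kc2, Ke1, Kc1, h4, f4.
Count: 13.

13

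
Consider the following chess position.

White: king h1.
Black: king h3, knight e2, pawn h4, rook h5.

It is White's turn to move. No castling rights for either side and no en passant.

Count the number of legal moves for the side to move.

0

White to move; king on h1.
In check: no.
Legal moves: none.
Count: 0.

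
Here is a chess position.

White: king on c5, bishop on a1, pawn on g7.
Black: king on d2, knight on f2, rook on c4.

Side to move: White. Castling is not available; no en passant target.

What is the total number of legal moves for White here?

White to move; king on c5.
In check: yes, from the black rook on c4.
Legal moves: Kd6, Kb6, Kd5, Kb5, Kxc4.
Count: 5.

5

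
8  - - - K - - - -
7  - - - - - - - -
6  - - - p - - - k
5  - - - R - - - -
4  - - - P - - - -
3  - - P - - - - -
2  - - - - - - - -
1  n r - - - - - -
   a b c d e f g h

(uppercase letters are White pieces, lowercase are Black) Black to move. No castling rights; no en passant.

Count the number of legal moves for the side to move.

18

Black to move; king on h6.
In check: no.
Legal moves: Kh7, Kg7, Kg6, Rb8+, Rb7, Rb6, Rb5, Rb4, Rb3, Rb2, Rh1, Rg1, Rf1, Re1, Rd1, Rc1, Nb3, Nc2.
Count: 18.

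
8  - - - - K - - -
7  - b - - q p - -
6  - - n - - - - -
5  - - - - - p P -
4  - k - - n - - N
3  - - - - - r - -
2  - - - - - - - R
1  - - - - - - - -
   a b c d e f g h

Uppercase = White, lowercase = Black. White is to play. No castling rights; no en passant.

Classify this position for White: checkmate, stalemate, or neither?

White to move; white king on e8.
In check: yes, from the black queen on e7.
King squares — d7: attacked by Qe7; e7: attacked by Nc6; f7: attacked by Qe7; d8: attacked by Nc6; f8: attacked by Qe7.
Legal moves for White: none.
In check with no legal moves → checkmate.

checkmate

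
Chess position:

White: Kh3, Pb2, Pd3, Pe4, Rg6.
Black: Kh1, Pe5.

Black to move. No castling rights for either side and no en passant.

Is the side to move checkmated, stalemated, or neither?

Black to move; black king on h1.
In check: no.
King squares — g1: attacked by Rg6; g2: attacked by Kh3; h2: attacked by Kh3.
Legal moves for Black: none.
Not in check and no legal moves → stalemate.

stalemate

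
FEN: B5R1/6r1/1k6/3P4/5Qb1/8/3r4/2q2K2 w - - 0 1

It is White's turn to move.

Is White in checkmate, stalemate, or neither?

checkmate

White to move; white king on f1.
In check: yes, from the black queen on c1.
King squares — e1: attacked by Qc1; g1: attacked by Qc1; e2: attacked by Rd2; f2: attacked by Rd2; g2: attacked by Rd2.
Legal moves for White: none.
In check with no legal moves → checkmate.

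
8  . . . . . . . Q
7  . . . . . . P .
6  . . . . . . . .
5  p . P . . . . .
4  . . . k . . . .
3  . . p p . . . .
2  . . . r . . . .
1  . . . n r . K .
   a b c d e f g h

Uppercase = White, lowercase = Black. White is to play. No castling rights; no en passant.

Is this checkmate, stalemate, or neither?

checkmate

White to move; white king on g1.
In check: yes, from the black rook on e1.
King squares — f1: attacked by Re1; h1: attacked by Re1; f2: attacked by Nd1; g2: attacked by Rd2; h2: attacked by Rd2.
Legal moves for White: none.
In check with no legal moves → checkmate.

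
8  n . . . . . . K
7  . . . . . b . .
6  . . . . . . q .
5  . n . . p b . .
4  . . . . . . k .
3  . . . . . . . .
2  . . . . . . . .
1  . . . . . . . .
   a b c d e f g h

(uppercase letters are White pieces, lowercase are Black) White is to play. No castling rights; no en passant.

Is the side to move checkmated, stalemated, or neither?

stalemate

White to move; white king on h8.
In check: no.
King squares — g7: attacked by Qg6; h7: attacked by Qg6; g8: attacked by Qg6.
Legal moves for White: none.
Not in check and no legal moves → stalemate.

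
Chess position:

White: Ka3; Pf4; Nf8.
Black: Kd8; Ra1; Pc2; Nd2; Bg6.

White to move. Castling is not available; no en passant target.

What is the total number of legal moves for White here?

2

White to move; king on a3.
In check: yes, from the black rook on a1.
Legal moves: Kb4, Kb2.
Count: 2.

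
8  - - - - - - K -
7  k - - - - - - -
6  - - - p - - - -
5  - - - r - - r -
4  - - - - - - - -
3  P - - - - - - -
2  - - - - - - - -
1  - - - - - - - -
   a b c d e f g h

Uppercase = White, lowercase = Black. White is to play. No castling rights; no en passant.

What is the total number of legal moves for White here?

White to move; king on g8.
In check: yes, from the black rook on g5.
Legal moves: Kh8, Kf8, Kh7, Kf7.
Count: 4.

4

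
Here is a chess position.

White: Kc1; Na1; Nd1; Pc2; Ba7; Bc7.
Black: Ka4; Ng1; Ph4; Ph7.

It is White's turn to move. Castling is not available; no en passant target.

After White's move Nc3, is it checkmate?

After Nc3: black king on a4; in check: yes, from the white knight on c3.
Black has 2 legal replies: Kb4, Ka3.
In check but a legal move exists → not checkmate.

no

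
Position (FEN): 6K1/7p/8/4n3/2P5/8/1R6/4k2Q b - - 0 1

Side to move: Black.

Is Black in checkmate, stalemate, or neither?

checkmate

Black to move; black king on e1.
In check: yes, from the white queen on h1.
King squares — d1: attacked by Qh1; f1: attacked by Qh1; d2: attacked by Rb2; e2: attacked by Rb2; f2: attacked by Rb2.
Legal moves for Black: none.
In check with no legal moves → checkmate.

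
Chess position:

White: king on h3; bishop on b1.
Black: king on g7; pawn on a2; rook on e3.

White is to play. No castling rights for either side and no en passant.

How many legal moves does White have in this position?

White to move; king on h3.
In check: yes, from the black rook on e3.
Legal moves: Kh4, Kg4, Kh2, Kg2.
Count: 4.

4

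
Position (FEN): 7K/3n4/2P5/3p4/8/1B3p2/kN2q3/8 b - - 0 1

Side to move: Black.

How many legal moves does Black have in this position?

5

Black to move; king on a2.
In check: yes, from the white bishop on b3.
Legal moves: Kxb3, Ka3, Kxb2, Kb1, Ka1.
Count: 5.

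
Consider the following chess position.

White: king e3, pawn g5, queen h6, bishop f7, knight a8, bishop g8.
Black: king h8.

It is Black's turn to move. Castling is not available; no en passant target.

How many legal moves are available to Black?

Black to move; king on h8.
In check: yes, from the white queen on h6.
Legal moves: none.
Count: 0.

0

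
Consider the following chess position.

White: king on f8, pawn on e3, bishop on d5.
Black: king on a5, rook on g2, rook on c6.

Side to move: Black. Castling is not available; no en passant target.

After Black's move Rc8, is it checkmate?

no

After Rc8: white king on f8; in check: yes, from the black rook on c8.
White has 2 legal replies: Kf7, Ke7.
In check but a legal move exists → not checkmate.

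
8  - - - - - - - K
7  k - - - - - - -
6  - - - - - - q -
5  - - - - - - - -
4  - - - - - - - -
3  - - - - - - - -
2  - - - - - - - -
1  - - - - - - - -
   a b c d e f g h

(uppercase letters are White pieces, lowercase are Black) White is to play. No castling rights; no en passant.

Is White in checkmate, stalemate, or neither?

stalemate

White to move; white king on h8.
In check: no.
King squares — g7: attacked by Qg6; h7: attacked by Qg6; g8: attacked by Qg6.
Legal moves for White: none.
Not in check and no legal moves → stalemate.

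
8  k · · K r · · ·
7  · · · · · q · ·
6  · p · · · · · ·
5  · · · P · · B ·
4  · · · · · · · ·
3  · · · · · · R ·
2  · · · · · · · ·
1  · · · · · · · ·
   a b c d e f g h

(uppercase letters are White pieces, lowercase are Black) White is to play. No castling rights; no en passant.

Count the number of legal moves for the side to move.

White to move; king on d8.
In check: yes, from the black rook on e8.
Legal moves: none.
Count: 0.

0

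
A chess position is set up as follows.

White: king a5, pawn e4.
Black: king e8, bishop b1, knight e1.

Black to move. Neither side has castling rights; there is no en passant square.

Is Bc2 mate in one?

After Bc2: white king on a5; in check: no.
White is not in check, so this cannot be checkmate.

no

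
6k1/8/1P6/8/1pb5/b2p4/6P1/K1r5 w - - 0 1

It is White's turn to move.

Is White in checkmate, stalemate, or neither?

White to move; white king on a1.
In check: yes, from the black rook on c1.
King squares — b1: attacked by Rc1; a2: attacked by Bc4; b2: attacked by Ba3.
Legal moves for White: none.
In check with no legal moves → checkmate.

checkmate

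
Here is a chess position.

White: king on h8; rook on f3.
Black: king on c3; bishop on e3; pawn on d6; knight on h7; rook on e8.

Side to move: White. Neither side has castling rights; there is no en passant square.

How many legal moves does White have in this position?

White to move; king on h8.
In check: yes, from the black rook on e8.
Legal moves: Kxh7, Kg7, Rf8.
Count: 3.

3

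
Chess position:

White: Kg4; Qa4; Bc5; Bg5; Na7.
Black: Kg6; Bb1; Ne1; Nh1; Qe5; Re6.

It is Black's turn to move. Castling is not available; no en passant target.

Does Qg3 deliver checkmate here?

yes

After Qg3: white king on g4; in check: yes, from the black queen on g3.
King squares — f3: attacked by Ne1; g3: attacked by Nh1; h3: attacked by Qg3; f4: attacked by Qg3; h4: attacked by Qg3; f5: attacked by Bb1; g5: own bishop; h5: attacked by Kg6.
White has no legal moves → checkmate.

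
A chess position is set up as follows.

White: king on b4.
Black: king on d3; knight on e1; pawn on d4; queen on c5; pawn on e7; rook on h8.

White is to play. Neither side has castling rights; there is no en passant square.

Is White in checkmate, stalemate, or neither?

White to move; white king on b4.
In check: yes, from the black queen on c5.
King squares — a3: attacked by Qc5; b3: available; c3: attacked by Kd3; a4: available; c4: attacked by Kd3; a5: attacked by Qc5; b5: attacked by Qc5; c5: available.
Legal moves for White: Kxc5, Ka4, Kb3.
White is in check but has 3 legal moves → neither.

neither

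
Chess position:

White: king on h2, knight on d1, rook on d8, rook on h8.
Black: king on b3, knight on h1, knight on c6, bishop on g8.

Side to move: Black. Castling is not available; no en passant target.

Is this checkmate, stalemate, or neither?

neither

Black to move; black king on b3.
In check: no.
Legal moves for Black include: Bh7, Bf7, Be6, Bd5, Bc4, Nxd8, Nb8, Ne7, Na7, Ne5, Na5, Nd4, Nb4, Kc4, Kb4, Ka4, Ka3, Kc2, ... (list truncated; more exist).
Black has legal moves and is not in check → neither.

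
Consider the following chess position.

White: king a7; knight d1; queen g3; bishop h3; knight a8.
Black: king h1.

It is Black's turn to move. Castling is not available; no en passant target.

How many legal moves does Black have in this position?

0

Black to move; king on h1.
In check: no.
Legal moves: none.
Count: 0.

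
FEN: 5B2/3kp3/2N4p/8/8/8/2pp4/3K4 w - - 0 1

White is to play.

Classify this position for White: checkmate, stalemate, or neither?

White to move; white king on d1.
In check: yes, from the black pawn on c2.
King squares — c1: attacked by Pd2; e1: attacked by Pd2; c2: available; d2: available; e2: available.
Legal moves for White: Ke2, Kxd2, Kxc2.
White is in check but has 3 legal moves → neither.

neither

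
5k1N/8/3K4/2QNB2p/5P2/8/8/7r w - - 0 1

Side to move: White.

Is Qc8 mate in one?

yes

After Qc8: black king on f8; in check: yes, from the white queen on c8.
King squares — e7: attacked by Nd5; f7: attacked by Nh8; g7: attacked by Be5; e8: attacked by Qc8; g8: attacked by Qc8.
Black has no legal moves → checkmate.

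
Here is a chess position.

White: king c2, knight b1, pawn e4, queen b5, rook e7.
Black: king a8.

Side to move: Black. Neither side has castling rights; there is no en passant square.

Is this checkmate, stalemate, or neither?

Black to move; black king on a8.
In check: no.
King squares — a7: attacked by Re7; b7: attacked by Qb5; b8: attacked by Qb5.
Legal moves for Black: none.
Not in check and no legal moves → stalemate.

stalemate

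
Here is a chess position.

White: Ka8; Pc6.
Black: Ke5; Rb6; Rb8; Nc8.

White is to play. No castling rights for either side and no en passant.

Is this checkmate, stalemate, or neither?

White to move; white king on a8.
In check: yes, from the black rook on b8.
King squares — a7: attacked by Nc8; b7: attacked by Rb6; b8: attacked by Rb6.
Legal moves for White: none.
In check with no legal moves → checkmate.

checkmate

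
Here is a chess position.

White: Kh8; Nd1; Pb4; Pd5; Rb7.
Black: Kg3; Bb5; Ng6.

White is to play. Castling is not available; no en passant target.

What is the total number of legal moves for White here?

White to move; king on h8.
In check: yes, from the black knight on g6.
Legal moves: Kg8, Kh7, Kg7.
Count: 3.

3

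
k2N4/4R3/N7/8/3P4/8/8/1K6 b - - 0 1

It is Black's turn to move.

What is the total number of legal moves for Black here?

Black to move; king on a8.
In check: no.
Legal moves: none.
Count: 0.

0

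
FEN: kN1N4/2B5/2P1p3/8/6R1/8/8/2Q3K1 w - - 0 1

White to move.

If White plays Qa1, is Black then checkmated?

yes

After Qa1: black king on a8; in check: yes, from the white queen on a1.
King squares — a7: attacked by Qa1; b7: attacked by Pc6; b8: attacked by Bc7.
Black has no legal moves → checkmate.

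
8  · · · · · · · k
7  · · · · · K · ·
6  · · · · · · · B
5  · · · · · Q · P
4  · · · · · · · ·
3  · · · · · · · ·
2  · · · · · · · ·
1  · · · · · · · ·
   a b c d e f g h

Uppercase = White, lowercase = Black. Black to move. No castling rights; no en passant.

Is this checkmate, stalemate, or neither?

Black to move; black king on h8.
In check: no.
King squares — g7: attacked by Bh6; h7: attacked by Qf5; g8: attacked by Kf7.
Legal moves for Black: none.
Not in check and no legal moves → stalemate.

stalemate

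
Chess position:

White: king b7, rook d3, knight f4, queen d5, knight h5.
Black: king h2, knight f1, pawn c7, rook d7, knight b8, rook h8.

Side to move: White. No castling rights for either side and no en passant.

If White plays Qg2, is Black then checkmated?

yes

After Qg2: black king on h2; in check: yes, from the white queen on g2.
King squares — g1: attacked by Qg2; h1: attacked by Qg2; g2: attacked by Nf4; g3: attacked by Qg2; h3: attacked by Qg2.
Black has no legal moves → checkmate.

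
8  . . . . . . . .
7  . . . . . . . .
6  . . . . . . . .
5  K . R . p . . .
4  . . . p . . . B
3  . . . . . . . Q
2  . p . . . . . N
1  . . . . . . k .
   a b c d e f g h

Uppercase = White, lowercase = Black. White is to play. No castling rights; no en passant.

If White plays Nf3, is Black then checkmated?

After Nf3: black king on g1; in check: yes, from the white knight on f3.
King squares — f1: attacked by Qh3; h1: attacked by Qh3; f2: attacked by Bh4; g2: attacked by Qh3; h2: attacked by Nf3.
Black has no legal moves → checkmate.

yes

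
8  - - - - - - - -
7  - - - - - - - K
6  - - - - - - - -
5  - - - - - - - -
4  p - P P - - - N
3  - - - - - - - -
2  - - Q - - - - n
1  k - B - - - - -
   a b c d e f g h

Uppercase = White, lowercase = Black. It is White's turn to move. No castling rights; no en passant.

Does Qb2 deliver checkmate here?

After Qb2: black king on a1; in check: yes, from the white queen on b2.
King squares — b1: attacked by Qb2; a2: attacked by Qb2; b2: attacked by Bc1.
Black has no legal moves → checkmate.

yes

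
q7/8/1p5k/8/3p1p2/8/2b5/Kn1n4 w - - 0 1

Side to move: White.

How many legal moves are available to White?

0

White to move; king on a1.
In check: yes, from the black queen on a8.
Legal moves: none.
Count: 0.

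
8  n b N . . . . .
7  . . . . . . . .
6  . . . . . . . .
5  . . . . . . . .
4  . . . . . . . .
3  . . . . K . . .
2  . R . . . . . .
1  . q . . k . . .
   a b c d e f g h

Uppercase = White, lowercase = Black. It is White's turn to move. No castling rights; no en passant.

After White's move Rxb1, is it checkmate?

yes

After Rxb1: black king on e1; in check: yes, from the white rook on b1.
King squares — d1: attacked by Rb1; f1: attacked by Rb1; d2: attacked by Ke3; e2: attacked by Ke3; f2: attacked by Ke3.
Black has no legal moves → checkmate.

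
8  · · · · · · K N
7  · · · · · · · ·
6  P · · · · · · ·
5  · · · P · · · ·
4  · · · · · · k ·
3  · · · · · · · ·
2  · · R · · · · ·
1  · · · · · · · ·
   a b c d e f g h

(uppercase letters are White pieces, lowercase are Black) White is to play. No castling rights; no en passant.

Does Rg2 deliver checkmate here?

no

After Rg2: black king on g4; in check: yes, from the white rook on g2.
Black has 6 legal replies: Kh5, Kf5, Kh4, Kf4, Kh3, Kf3.
In check but a legal move exists → not checkmate.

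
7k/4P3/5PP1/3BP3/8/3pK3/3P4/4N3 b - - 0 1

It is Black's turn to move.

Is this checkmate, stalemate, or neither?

stalemate

Black to move; black king on h8.
In check: no.
King squares — g7: attacked by Pf6; h7: attacked by Pg6; g8: attacked by Bd5.
Legal moves for Black: none.
Not in check and no legal moves → stalemate.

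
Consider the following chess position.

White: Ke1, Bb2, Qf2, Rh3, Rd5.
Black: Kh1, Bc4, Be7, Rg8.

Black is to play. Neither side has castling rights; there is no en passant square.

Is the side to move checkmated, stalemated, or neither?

Black to move; black king on h1.
In check: yes, from the white rook on h3.
King squares — g1: attacked by Qf2; g2: attacked by Qf2; h2: attacked by Qf2.
Legal moves for Black: none.
In check with no legal moves → checkmate.

checkmate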